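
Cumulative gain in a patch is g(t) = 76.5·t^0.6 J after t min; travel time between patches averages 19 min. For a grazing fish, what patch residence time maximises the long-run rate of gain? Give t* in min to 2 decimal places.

Optimal t* satisfies g'(t*) = g(t*)/(T + t*).
g'(t) = 0.6·76.5·t^-0.4. Setting 0.6·76.5·t^-0.4 = 76.5·t^0.6/(19+t) gives 0.6(19+t) = t, so 0.40·t = 0.6×19.
t* = 0.6×19/0.40 = 28.5 min.

28.50 min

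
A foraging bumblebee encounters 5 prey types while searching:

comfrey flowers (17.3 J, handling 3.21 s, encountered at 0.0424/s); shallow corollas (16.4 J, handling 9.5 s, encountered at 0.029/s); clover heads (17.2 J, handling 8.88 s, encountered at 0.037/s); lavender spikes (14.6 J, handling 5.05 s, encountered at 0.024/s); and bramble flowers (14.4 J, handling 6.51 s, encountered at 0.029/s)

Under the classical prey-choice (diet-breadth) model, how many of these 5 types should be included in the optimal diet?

E/h in descending order: comfrey flowers 5.39, lavender spikes 2.89, bramble flowers 2.21, clover heads 1.94, shallow corollas 1.73 J/s. The optimal diet is the largest prefix of this list for which every included type satisfies E_i/h_i > R on the types above it.
Rate on top 1: 0.6456. lavender spikes: 2.89 > 0.6456 → include.
Rate on top 2: 0.8621. bramble flowers: 2.21 > 0.8621 → include.
Rate on top 3: 1.038. clover heads: 1.94 > 1.038 → include.
Rate on top 4: 1.205. shallow corollas: 1.73 > 1.205 → include.
Optimal diet: comfrey flowers, lavender spikes, bramble flowers, clover heads, shallow corollas — 5 of 5 types.

5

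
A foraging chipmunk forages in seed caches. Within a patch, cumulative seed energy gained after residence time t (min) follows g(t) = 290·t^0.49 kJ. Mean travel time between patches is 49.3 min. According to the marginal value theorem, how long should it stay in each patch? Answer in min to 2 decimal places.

Optimal t* satisfies g'(t*) = g(t*)/(T + t*).
g'(t) = 0.49·290·t^-0.51. Setting 0.49·290·t^-0.51 = 290·t^0.49/(49.3+t) gives 0.49(49.3+t) = t, so 0.51·t = 0.49×49.3.
t* = 0.49×49.3/0.51 = 47.37 min.

47.37 min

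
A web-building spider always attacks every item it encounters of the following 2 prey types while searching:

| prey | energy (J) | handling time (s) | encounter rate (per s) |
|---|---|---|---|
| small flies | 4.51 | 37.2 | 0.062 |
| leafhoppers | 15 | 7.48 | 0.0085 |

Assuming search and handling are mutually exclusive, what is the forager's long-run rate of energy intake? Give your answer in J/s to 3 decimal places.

Energy encountered per unit search time: 0.062×4.51 + 0.0085×15 = 0.4071 J/s.
Handling time per unit search time: 0.062×37.2 + 0.0085×7.48 = 2.37.
Rate = 0.4071/(1 + 2.37) = 0.1208 J/s.

0.121 J/s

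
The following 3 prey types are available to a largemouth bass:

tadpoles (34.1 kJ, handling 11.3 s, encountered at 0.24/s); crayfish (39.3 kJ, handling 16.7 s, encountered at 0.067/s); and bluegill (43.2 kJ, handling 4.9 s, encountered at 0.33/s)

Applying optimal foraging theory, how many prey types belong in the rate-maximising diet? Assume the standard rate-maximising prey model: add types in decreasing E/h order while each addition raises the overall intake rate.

1

Rank by E/h (kJ/s): bluegill 8.82, tadpoles 3.02, crayfish 2.35. Include each in turn until the next type's E/h falls below the running intake rate.
Rate on top 1: 5.447. tadpoles: 3.02 < 5.447 → exclude; stop.
Optimal diet: bluegill — 1 of 3 types.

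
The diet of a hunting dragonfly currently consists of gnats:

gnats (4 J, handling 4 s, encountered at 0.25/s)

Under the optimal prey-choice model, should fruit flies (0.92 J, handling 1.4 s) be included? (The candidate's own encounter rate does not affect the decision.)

Yes

Intake rate on the current diet: R = (0.25×4) / (1 + 0.25×4) = 1/2 = 0.5 J/s.
fruit flies: E/h = 0.92/1.4 = 0.6571 J/s.
Since 0.6571 > R, including fruit flies increases the long-run rate.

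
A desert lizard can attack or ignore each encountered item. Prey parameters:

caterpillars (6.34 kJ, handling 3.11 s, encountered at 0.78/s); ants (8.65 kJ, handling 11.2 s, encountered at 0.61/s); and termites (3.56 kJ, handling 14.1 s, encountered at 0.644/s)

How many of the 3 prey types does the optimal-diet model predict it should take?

E/h in descending order: caterpillars 2.04, ants 0.772, termites 0.252 kJ/s. The optimal diet is the largest prefix of this list for which every included type satisfies E_i/h_i > R on the types above it.
Rate on top 1: 1.444. ants: 0.772 < 1.444 → exclude; stop.
Optimal diet: caterpillars — 1 of 3 types.

1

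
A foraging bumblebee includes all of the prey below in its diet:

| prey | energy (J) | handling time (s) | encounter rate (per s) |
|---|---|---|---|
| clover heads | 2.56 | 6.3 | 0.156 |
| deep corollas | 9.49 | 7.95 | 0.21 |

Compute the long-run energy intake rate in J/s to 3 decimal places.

R = Σλ_iE_i / (1 + Σλ_ih_i)
Numerator: 0.156×2.56 + 0.21×9.49 = 2.392
Denominator: 1 + 0.156×6.3 + 0.21×7.95 = 3.652
R = 2.392/3.652 = 0.655 J/s

0.655 J/s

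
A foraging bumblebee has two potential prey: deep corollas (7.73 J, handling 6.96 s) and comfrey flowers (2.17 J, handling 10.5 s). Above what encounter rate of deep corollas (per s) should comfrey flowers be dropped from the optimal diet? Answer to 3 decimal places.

Drop comfrey flowers once their profitability E₂/h₂ falls below the rate achievable on deep corollas alone: E₂/h₂ = λE₁/(1 + λh₁).
Solve for λ: λE₁h₂ = E₂(1 + λh₁) → λ(E₁h₂ − E₂h₁) = E₂ → λ = E₂/(E₁h₂ − E₂h₁).
λ = 2.17/(7.73×10.5 − 2.17×6.96) = 2.17/66.06 = 0.03285 per s.

0.033 per s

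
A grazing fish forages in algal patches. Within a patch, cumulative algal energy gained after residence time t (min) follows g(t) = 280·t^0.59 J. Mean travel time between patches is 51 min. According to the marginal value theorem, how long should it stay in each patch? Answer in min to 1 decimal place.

73.4 min

Maximise g(t)/(T+t): set derivative to zero → g'(t)(T+t) = g(t).
g'(t) = 0.59·280·t^-0.41. Setting 0.59·280·t^-0.41 = 280·t^0.59/(51+t) gives 0.59(51+t) = t, so 0.41·t = 0.59×51.
t* = 0.59×51/0.41 = 73.39 min.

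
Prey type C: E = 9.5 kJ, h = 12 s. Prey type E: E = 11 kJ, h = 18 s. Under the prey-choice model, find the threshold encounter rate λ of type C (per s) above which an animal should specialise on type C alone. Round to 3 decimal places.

Drop type E once their profitability E₂/h₂ falls below the rate achievable on type C alone: E₂/h₂ = λE₁/(1 + λh₁).
Solve for λ: λE₁h₂ = E₂(1 + λh₁) → λ(E₁h₂ − E₂h₁) = E₂ → λ = E₂/(E₁h₂ − E₂h₁).
λ = 11/(9.5×18 − 11×12) = 11/39 = 0.2821 per s.

0.282 per s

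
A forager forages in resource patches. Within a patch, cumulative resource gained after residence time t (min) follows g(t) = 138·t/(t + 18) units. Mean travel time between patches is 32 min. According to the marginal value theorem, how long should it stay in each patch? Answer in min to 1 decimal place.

24.0 min

Maximise g(t)/(T+t): set derivative to zero → g'(t)(T+t) = g(t).
g'(t) = 138·18/(t + 18)². Setting 138·18/(t+18)² = 138t/[(t+18)(32+t)] gives 18(32+t) = t(t+18), so t² = 18×32 = 576.
t* = √576 = 24 min.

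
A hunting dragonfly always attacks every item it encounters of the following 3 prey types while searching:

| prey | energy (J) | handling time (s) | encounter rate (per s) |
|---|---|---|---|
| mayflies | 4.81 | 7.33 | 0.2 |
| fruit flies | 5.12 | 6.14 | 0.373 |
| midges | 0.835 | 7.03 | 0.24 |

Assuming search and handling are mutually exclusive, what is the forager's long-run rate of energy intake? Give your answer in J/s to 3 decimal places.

0.477 J/s

R = Σλ_iE_i / (1 + Σλ_ih_i)
Numerator: 0.2×4.81 + 0.373×5.12 + 0.24×0.835 = 3.072
Denominator: 1 + 0.2×7.33 + 0.373×6.14 + 0.24×7.03 = 6.443
R = 3.072/6.443 = 0.4768 J/s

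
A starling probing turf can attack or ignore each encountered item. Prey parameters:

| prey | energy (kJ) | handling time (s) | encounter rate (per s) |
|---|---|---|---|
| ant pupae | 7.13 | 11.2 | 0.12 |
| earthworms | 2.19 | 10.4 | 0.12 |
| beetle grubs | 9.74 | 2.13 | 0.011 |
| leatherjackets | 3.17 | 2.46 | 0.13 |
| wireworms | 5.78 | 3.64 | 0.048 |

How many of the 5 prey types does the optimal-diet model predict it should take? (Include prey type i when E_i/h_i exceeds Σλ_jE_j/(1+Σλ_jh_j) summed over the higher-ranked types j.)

Profitabilities (E/h, kJ/s): beetle grubs 4.57, wireworms 1.59, leatherjackets 1.29, ant pupae 0.637, earthworms 0.211. Add prey in this order while the next type's profitability exceeds the intake rate on those already taken.
Rate on top 1: 0.1047. wireworms: 1.59 > 0.1047 → include.
Rate on top 2: 0.321. leatherjackets: 1.29 > 0.321 → include.
Rate on top 3: 0.5248. ant pupae: 0.637 > 0.5248 → include.
Rate on top 4: 0.5773. earthworms: 0.211 < 0.5773 → exclude; stop.
Optimal diet: beetle grubs, wireworms, leatherjackets, ant pupae — 4 of 5 types.

4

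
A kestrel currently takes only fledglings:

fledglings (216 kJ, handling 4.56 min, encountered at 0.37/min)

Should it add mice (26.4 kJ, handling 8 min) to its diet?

No

Intake rate on the current diet: R = (0.37×216) / (1 + 0.37×4.56) = 79.92/2.687 = 29.74 kJ/min.
mice: E/h = 26.4/8 = 3.3 kJ/min.
3.3 < 29.74, so adding mice would lower the average — exclude it.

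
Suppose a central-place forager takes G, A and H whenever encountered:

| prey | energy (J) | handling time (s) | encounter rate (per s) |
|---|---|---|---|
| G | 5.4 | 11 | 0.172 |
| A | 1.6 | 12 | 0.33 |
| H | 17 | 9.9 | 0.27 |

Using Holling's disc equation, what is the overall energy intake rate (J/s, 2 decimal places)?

R = (0.172×5.4 + 0.33×1.6 + 0.27×17) / (1 + 0.172×11 + 0.33×12 + 0.27×9.9) = 6.047/9.525 = 0.6348 J/s.

0.63 J/s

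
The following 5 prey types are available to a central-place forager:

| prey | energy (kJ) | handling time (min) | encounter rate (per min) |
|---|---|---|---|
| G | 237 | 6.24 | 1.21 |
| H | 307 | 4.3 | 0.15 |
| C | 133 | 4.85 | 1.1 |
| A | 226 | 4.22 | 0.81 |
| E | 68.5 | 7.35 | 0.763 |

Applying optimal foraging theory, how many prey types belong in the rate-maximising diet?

Rank by E/h (kJ/min): H 71.4, A 53.6, G 38, C 27.4, E 9.32. Include each in turn until the next type's E/h falls below the running intake rate.
Rate on top 1: 27.99. A: 53.6 > 27.99 → include.
Rate on top 2: 45.25. G: 38 < 45.25 → exclude; stop.
Optimal diet: H, A — 2 of 5 types.

2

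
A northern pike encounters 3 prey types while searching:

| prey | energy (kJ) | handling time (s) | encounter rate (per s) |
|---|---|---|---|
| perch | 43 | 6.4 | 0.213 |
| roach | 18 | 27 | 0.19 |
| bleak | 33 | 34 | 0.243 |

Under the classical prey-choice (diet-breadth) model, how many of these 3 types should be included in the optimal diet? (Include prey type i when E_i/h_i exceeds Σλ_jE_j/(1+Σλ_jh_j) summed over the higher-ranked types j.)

Rank by E/h (kJ/s): perch 6.72, bleak 0.971, roach 0.667. Include each in turn until the next type's E/h falls below the running intake rate.
Rate on top 1: 3.876. bleak: 0.971 < 3.876 → exclude; stop.
Optimal diet: perch — 1 of 3 types.

1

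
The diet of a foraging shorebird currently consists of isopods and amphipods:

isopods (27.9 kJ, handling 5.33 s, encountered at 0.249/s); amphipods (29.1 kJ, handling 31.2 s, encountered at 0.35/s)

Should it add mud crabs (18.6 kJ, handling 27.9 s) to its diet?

No

On isopods and amphipods alone, R = ΣλE/(1+Σλh) = 17.13/13.25 = 1.293 kJ/s.
mud crabs: E/h = 18.6/27.9 = 0.6667 kJ/s.
0.6667 < 1.293, so adding mud crabs would lower the average — exclude it.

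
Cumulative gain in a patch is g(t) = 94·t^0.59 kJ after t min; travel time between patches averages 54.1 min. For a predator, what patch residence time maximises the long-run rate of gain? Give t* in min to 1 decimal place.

By the marginal value theorem, leave when the instantaneous gain rate g'(t) equals the habitat-wide average g(t)/(T + t).
g'(t) = 0.59·94·t^-0.41. Setting 0.59·94·t^-0.41 = 94·t^0.59/(54.1+t) gives 0.59(54.1+t) = t, so 0.41·t = 0.59×54.1.
t* = 0.59×54.1/0.41 = 77.85 min.

77.9 min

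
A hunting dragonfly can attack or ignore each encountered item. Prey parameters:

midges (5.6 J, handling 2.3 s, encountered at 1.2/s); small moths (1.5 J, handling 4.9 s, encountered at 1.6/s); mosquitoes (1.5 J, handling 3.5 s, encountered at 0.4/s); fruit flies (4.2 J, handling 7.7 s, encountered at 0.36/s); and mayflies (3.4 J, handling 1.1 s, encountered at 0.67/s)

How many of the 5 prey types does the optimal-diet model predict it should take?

Profitabilities (E/h, J/s): mayflies 3.09, midges 2.43, fruit flies 0.545, mosquitoes 0.429, small moths 0.306. Add prey in this order while the next type's profitability exceeds the intake rate on those already taken.
Rate on top 1: 1.311. midges: 2.43 > 1.311 → include.
Rate on top 2: 2.001. fruit flies: 0.545 < 2.001 → exclude; stop.
Optimal diet: mayflies, midges — 2 of 5 types.

2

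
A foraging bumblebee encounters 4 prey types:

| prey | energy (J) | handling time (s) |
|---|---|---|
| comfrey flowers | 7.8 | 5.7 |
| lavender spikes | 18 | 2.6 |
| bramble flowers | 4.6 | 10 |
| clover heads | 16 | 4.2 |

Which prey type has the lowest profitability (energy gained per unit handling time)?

bramble flowers

In descending order of E/h:
lavender spikes: 18/2.6 = 6.92 J/s
clover heads: 16/4.2 = 3.81 J/s
comfrey flowers: 7.8/5.7 = 1.37 J/s
bramble flowers: 4.6/10 = 0.46 J/s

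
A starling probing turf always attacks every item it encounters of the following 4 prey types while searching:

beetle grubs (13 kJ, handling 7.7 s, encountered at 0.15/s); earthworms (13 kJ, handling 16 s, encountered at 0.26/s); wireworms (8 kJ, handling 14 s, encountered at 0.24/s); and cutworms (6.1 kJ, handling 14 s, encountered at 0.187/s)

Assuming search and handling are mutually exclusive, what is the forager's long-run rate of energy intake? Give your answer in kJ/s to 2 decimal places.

Energy encountered per unit search time: 0.15×13 + 0.26×13 + 0.24×8 + 0.187×6.1 = 8.391 kJ/s.
Handling time per unit search time: 0.15×7.7 + 0.26×16 + 0.24×14 + 0.187×14 = 11.29.
Rate = 8.391/(1 + 11.29) = 0.6826 kJ/s.

0.68 kJ/s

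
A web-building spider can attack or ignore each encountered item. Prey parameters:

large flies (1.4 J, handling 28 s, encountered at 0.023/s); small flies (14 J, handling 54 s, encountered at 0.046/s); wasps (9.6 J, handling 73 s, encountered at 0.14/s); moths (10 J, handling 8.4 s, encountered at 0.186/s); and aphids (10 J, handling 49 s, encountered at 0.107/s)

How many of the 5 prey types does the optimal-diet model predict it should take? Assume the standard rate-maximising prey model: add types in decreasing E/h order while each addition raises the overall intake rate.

1

Rank by E/h (J/s): moths 1.19, small flies 0.259, aphids 0.204, wasps 0.132, large flies 0.05. Include each in turn until the next type's E/h falls below the running intake rate.
Rate on top 1: 0.7259. small flies: 0.259 < 0.7259 → exclude; stop.
Optimal diet: moths — 1 of 5 types.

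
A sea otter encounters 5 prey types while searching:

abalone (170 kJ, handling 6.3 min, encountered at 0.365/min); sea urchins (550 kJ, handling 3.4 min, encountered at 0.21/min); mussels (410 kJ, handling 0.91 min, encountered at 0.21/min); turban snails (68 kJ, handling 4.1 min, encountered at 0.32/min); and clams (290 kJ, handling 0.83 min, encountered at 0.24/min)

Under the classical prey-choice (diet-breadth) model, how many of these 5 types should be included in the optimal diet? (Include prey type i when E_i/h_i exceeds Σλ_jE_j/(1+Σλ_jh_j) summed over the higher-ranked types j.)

Profitabilities (E/h, kJ/min): mussels 451, clams 349, sea urchins 162, abalone 27, turban snails 16.6. Add prey in this order while the next type's profitability exceeds the intake rate on those already taken.
Rate on top 1: 72.29. clams: 349 > 72.29 → include.
Rate on top 2: 112. sea urchins: 162 > 112 → include.
Rate on top 3: 128.9. abalone: 27 < 128.9 → exclude; stop.
Optimal diet: mussels, clams, sea urchins — 3 of 5 types.

3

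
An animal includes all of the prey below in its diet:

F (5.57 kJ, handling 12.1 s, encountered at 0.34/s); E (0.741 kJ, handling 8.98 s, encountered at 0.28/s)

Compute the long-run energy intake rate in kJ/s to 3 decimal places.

R = (0.34×5.57 + 0.28×0.741) / (1 + 0.34×12.1 + 0.28×8.98) = 2.101/7.628 = 0.2755 kJ/s.

0.275 kJ/s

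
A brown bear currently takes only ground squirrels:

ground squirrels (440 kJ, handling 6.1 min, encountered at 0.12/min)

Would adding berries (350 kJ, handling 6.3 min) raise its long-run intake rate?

Yes

On ground squirrels alone, R = ΣλE/(1+Σλh) = 52.8/1.732 = 30.48 kJ/min.
Profitability of berries: 350/6.3 = 55.56 kJ/min.
55.56 > 30.48, so adding berries raises the average — include it.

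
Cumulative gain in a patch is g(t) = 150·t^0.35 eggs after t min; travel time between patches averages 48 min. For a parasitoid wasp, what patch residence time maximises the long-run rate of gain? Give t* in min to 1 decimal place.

25.8 min

Optimal t* satisfies g'(t*) = g(t*)/(T + t*).
g'(t) = 0.35·150·t^-0.65. Setting 0.35·150·t^-0.65 = 150·t^0.35/(48+t) gives 0.35(48+t) = t, so 0.65·t = 0.35×48.
t* = 0.35×48/0.65 = 25.85 min.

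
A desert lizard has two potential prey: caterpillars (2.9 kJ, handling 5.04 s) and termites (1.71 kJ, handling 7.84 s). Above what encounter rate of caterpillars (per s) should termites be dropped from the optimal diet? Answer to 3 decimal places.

0.121 per s

The zero-one rule: include termites iff E₂/h₂ > λE₁/(1+λh₁). Equality gives the switch point.
λE₁h₂ = E₂ + λE₂h₁ ⇒ λ = E₂/(E₁h₂ − E₂h₁) = 1.71/(22.74 − 8.618) = 0.1211 per s.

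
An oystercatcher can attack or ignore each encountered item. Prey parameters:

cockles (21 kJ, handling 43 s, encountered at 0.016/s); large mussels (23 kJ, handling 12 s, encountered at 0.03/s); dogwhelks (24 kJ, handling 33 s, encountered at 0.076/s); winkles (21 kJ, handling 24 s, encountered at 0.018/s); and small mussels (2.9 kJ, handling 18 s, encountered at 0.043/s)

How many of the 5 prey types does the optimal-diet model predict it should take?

3

E/h in descending order: large mussels 1.92, winkles 0.875, dogwhelks 0.727, cockles 0.488, small mussels 0.161 kJ/s. The optimal diet is the largest prefix of this list for which every included type satisfies E_i/h_i > R on the types above it.
Rate on top 1: 0.5074. winkles: 0.875 > 0.5074 → include.
Rate on top 2: 0.596. dogwhelks: 0.727 > 0.596 → include.
Rate on top 3: 0.6726. cockles: 0.488 < 0.6726 → exclude; stop.
Optimal diet: large mussels, winkles, dogwhelks — 3 of 5 types.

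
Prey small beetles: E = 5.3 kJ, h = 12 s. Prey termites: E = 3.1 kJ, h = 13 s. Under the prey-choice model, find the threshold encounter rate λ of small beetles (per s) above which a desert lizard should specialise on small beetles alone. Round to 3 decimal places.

Drop termites once their profitability E₂/h₂ falls below the rate achievable on small beetles alone: E₂/h₂ = λE₁/(1 + λh₁).
Solve for λ: λE₁h₂ = E₂(1 + λh₁) → λ(E₁h₂ − E₂h₁) = E₂ → λ = E₂/(E₁h₂ − E₂h₁).
λ = 3.1/(5.3×13 − 3.1×12) = 3.1/31.7 = 0.09779 per s.

0.098 per s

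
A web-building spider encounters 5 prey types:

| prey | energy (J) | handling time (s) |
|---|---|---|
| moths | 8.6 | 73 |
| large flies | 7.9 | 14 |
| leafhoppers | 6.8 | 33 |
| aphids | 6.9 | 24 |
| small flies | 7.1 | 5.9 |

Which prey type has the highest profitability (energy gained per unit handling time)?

Profitability E/h (J/s): moths = 8.6/73 = 0.118, large flies = 7.9/14 = 0.564, leafhoppers = 6.8/33 = 0.206, aphids = 6.9/24 = 0.288, small flies = 7.1/5.9 = 1.2.
Ranked: small flies > large flies > aphids > leafhoppers > moths.

small flies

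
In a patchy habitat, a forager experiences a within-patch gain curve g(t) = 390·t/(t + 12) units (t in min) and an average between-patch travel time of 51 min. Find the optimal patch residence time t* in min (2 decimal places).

24.74 min

Optimal t* satisfies g'(t*) = g(t*)/(T + t*).
g'(t) = 390·12/(t + 12)². Setting 390·12/(t+12)² = 390t/[(t+12)(51+t)] gives 12(51+t) = t(t+12), so t² = 12×51 = 612.
t* = √612 = 24.74 min.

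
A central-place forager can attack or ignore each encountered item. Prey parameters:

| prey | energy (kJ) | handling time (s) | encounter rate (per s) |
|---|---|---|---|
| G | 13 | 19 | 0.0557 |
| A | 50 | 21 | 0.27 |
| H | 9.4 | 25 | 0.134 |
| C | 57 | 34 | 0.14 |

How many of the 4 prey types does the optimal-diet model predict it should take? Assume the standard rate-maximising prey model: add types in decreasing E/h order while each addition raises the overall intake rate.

E/h in descending order: A 2.38, C 1.68, G 0.684, H 0.376 kJ/s. The optimal diet is the largest prefix of this list for which every included type satisfies E_i/h_i > R on the types above it.
Rate on top 1: 2.024. C: 1.68 < 2.024 → exclude; stop.
Optimal diet: A — 1 of 4 types.

1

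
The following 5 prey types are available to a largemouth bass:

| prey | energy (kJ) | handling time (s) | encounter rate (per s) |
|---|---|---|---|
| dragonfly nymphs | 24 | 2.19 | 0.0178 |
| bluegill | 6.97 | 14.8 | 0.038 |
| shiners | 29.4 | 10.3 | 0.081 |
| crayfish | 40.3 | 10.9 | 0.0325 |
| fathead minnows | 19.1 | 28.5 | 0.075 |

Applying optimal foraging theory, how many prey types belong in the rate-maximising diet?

Profitabilities (E/h, kJ/s): dragonfly nymphs 11, crayfish 3.7, shiners 2.85, fathead minnows 0.67, bluegill 0.471. Add prey in this order while the next type's profitability exceeds the intake rate on those already taken.
Rate on top 1: 0.4112. crayfish: 3.7 > 0.4112 → include.
Rate on top 2: 1.247. shiners: 2.85 > 1.247 → include.
Rate on top 3: 1.849. fathead minnows: 0.67 < 1.849 → exclude; stop.
Optimal diet: dragonfly nymphs, crayfish, shiners — 3 of 5 types.

3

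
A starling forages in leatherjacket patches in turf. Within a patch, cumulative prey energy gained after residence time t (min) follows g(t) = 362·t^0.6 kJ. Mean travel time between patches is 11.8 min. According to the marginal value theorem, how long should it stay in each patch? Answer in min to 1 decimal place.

17.7 min

By the marginal value theorem, leave when the instantaneous gain rate g'(t) equals the habitat-wide average g(t)/(T + t).
g'(t) = 0.6·362·t^-0.4. Setting 0.6·362·t^-0.4 = 362·t^0.6/(11.8+t) gives 0.6(11.8+t) = t, so 0.40·t = 0.6×11.8.
t* = 0.6×11.8/0.40 = 17.7 min.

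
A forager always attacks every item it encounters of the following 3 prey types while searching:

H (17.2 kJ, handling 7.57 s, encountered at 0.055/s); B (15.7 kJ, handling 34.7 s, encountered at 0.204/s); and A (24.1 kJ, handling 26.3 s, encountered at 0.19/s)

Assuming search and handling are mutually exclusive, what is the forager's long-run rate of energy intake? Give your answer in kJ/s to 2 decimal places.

Energy encountered per unit search time: 0.055×17.2 + 0.204×15.7 + 0.19×24.1 = 8.728 kJ/s.
Handling time per unit search time: 0.055×7.57 + 0.204×34.7 + 0.19×26.3 = 12.49.
Rate = 8.728/(1 + 12.49) = 0.6469 kJ/s.

0.65 kJ/s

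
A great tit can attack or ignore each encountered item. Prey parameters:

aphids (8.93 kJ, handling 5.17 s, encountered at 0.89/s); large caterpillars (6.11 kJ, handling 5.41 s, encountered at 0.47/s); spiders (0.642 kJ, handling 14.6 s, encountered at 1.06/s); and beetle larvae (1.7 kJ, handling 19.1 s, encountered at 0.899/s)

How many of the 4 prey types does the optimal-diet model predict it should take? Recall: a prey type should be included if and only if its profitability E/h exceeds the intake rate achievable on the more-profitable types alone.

E/h in descending order: aphids 1.73, large caterpillars 1.13, beetle larvae 0.089, spiders 0.044 kJ/s. The optimal diet is the largest prefix of this list for which every included type satisfies E_i/h_i > R on the types above it.
Rate on top 1: 1.419. large caterpillars: 1.13 < 1.419 → exclude; stop.
Optimal diet: aphids — 1 of 4 types.

1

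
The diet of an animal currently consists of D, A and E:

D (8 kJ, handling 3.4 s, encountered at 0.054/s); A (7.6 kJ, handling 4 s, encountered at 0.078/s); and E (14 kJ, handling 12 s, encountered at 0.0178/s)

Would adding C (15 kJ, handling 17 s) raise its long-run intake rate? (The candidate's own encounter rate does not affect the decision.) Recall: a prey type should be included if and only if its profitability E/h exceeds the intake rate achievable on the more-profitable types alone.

Yes

On D, A and E alone, R = ΣλE/(1+Σλh) = 1.274/1.709 = 0.7454 kJ/s.
C: E/h = 15/17 = 0.8824 kJ/s.
0.8824 > 0.7454, so adding C raises the average — include it.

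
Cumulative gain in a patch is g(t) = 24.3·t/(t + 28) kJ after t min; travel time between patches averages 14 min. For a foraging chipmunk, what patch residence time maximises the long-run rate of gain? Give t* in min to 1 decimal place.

19.8 min

Maximise g(t)/(T+t): set derivative to zero → g'(t)(T+t) = g(t).
g'(t) = 24.3·28/(t + 28)². Setting 24.3·28/(t+28)² = 24.3t/[(t+28)(14+t)] gives 28(14+t) = t(t+28), so t² = 28×14 = 392.
t* = √392 = 19.8 min.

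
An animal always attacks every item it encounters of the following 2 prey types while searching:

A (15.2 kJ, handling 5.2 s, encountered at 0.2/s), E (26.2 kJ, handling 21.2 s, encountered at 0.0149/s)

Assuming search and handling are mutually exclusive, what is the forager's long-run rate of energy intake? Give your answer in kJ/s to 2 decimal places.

R = Σλ_iE_i / (1 + Σλ_ih_i)
Numerator: 0.2×15.2 + 0.0149×26.2 = 3.43
Denominator: 1 + 0.2×5.2 + 0.0149×21.2 = 2.356
R = 3.43/2.356 = 1.456 kJ/s

1.46 kJ/s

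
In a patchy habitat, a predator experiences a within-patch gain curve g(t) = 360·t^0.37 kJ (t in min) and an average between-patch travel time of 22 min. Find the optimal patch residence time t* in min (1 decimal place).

12.9 min

By the marginal value theorem, leave when the instantaneous gain rate g'(t) equals the habitat-wide average g(t)/(T + t).
g'(t) = 0.37·360·t^-0.63. Setting 0.37·360·t^-0.63 = 360·t^0.37/(22+t) gives 0.37(22+t) = t, so 0.63·t = 0.37×22.
t* = 0.37×22/0.63 = 12.92 min.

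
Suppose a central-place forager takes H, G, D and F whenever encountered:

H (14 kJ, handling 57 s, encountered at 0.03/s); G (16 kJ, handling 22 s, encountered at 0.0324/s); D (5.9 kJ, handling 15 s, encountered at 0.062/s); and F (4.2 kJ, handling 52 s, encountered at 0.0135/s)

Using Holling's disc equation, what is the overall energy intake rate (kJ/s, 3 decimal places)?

Energy encountered per unit search time: 0.03×14 + 0.0324×16 + 0.062×5.9 + 0.0135×4.2 = 1.361 kJ/s.
Handling time per unit search time: 0.03×57 + 0.0324×22 + 0.062×15 + 0.0135×52 = 4.055.
Rate = 1.361/(1 + 4.055) = 0.2692 kJ/s.

0.269 kJ/s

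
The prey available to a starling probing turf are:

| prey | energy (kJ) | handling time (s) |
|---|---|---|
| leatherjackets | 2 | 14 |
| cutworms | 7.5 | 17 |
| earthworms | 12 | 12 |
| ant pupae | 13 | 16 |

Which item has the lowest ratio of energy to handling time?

leatherjackets

Profitability E/h (kJ/s): leatherjackets = 2/14 = 0.143, cutworms = 7.5/17 = 0.441, earthworms = 12/12 = 1, ant pupae = 13/16 = 0.812.
Ranked: earthworms > ant pupae > cutworms > leatherjackets.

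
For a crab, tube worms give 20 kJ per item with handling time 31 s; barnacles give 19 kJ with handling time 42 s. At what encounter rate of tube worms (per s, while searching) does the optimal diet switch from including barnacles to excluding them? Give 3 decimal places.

The zero-one rule: include barnacles iff E₂/h₂ > λE₁/(1+λh₁). Equality gives the switch point.
λE₁h₂ = E₂ + λE₂h₁ ⇒ λ = E₂/(E₁h₂ − E₂h₁) = 19/(840 − 589) = 0.0757 per s.

0.076 per s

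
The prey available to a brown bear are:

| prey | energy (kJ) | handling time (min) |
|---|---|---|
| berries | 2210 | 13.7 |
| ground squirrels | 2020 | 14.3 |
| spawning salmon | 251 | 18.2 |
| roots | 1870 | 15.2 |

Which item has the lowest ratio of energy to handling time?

Profitability E/h (kJ/min): berries = 2210/13.7 = 161, ground squirrels = 2020/14.3 = 141, spawning salmon = 251/18.2 = 13.8, roots = 1870/15.2 = 123.
Ranked: berries > ground squirrels > roots > spawning salmon.

spawning salmon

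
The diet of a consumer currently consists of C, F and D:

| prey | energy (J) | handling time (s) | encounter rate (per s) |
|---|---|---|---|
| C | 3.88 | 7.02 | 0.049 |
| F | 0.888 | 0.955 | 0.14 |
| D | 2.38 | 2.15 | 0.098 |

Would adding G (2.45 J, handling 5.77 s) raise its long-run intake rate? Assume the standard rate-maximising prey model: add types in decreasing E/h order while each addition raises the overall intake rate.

On C, F and D alone, R = ΣλE/(1+Σλh) = 0.5477/1.688 = 0.3244 J/s.
Profitability of G: 2.45/5.77 = 0.4246 J/s.
0.4246 > 0.3244, so adding G raises the average — include it.

Yes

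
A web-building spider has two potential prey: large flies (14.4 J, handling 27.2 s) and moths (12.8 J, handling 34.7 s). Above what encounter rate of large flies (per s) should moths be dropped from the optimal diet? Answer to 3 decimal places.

The zero-one rule: include moths iff E₂/h₂ > λE₁/(1+λh₁). Equality gives the switch point.
λE₁h₂ = E₂ + λE₂h₁ ⇒ λ = E₂/(E₁h₂ − E₂h₁) = 12.8/(499.7 − 348.2) = 0.08448 per s.

0.084 per s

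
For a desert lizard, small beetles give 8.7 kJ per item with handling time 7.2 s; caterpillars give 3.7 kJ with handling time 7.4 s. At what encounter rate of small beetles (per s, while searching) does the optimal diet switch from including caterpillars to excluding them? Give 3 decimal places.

At the threshold, the rate on small beetles alone equals the profitability of caterpillars: λ·8.7/(1 + λ·7.2) = 3.7/7.4 = 0.5.
Rearranging, λ(8.7 − 0.5×7.2) = 0.5, so λ = 0.5/5.1 = 0.09804 per s.

0.098 per s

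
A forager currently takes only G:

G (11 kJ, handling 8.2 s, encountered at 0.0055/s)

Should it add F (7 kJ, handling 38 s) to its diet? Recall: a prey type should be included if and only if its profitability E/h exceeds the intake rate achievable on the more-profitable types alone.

Yes

On G alone, R = ΣλE/(1+Σλh) = 0.0605/1.045 = 0.05789 kJ/s.
F: E/h = 7/38 = 0.1842 kJ/s.
Since 0.1842 > R, including F increases the long-run rate.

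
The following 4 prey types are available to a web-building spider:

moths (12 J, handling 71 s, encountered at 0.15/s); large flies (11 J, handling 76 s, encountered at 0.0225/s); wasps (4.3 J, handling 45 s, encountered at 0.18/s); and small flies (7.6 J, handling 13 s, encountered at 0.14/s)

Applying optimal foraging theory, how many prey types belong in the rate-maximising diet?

Rank by E/h (J/s): small flies 0.585, moths 0.169, large flies 0.145, wasps 0.0956. Include each in turn until the next type's E/h falls below the running intake rate.
Rate on top 1: 0.3773. moths: 0.169 < 0.3773 → exclude; stop.
Optimal diet: small flies — 1 of 4 types.

1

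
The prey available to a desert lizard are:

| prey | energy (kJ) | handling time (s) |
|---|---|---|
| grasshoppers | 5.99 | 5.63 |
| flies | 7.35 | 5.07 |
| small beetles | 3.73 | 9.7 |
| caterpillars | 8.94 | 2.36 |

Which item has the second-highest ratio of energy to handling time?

Profitability E/h (kJ/s): grasshoppers = 5.99/5.63 = 1.06, flies = 7.35/5.07 = 1.45, small beetles = 3.73/9.7 = 0.385, caterpillars = 8.94/2.36 = 3.79.
Ranked: caterpillars > flies > grasshoppers > small beetles.

flies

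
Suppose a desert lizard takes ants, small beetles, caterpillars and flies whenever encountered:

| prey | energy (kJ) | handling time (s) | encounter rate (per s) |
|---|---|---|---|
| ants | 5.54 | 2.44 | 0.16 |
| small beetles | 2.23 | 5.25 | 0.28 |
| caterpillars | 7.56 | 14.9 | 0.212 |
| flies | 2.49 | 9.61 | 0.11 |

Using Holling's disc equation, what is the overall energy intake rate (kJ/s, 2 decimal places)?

Energy encountered per unit search time: 0.16×5.54 + 0.28×2.23 + 0.212×7.56 + 0.11×2.49 = 3.387 kJ/s.
Handling time per unit search time: 0.16×2.44 + 0.28×5.25 + 0.212×14.9 + 0.11×9.61 = 6.076.
Rate = 3.387/(1 + 6.076) = 0.4787 kJ/s.

0.48 kJ/s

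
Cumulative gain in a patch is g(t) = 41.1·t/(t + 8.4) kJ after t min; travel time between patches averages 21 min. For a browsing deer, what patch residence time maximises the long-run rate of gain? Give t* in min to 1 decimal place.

13.3 min

Maximise g(t)/(T+t): set derivative to zero → g'(t)(T+t) = g(t).
g'(t) = 41.1·8.4/(t + 8.4)². Setting 41.1·8.4/(t+8.4)² = 41.1t/[(t+8.4)(21+t)] gives 8.4(21+t) = t(t+8.4), so t² = 8.4×21 = 176.4.
t* = √176.4 = 13.28 min.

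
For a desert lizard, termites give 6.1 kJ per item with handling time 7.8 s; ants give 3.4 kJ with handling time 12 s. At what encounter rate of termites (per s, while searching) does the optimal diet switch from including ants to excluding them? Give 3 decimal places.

0.073 per s

Drop ants once their profitability E₂/h₂ falls below the rate achievable on termites alone: E₂/h₂ = λE₁/(1 + λh₁).
Solve for λ: λE₁h₂ = E₂(1 + λh₁) → λ(E₁h₂ − E₂h₁) = E₂ → λ = E₂/(E₁h₂ − E₂h₁).
λ = 3.4/(6.1×12 − 3.4×7.8) = 3.4/46.68 = 0.07284 per s.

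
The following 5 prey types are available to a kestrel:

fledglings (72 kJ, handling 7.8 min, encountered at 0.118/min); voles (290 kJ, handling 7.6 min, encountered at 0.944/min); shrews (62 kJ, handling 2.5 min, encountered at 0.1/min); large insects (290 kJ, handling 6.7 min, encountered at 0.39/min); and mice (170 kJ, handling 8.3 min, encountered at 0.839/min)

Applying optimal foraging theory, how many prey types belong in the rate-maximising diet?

2

Rank by E/h (kJ/min): large insects 43.3, voles 38.2, shrews 24.8, mice 20.5, fledglings 9.23. Include each in turn until the next type's E/h falls below the running intake rate.
Rate on top 1: 31.3. voles: 38.2 > 31.3 → include.
Rate on top 2: 35.86. shrews: 24.8 < 35.86 → exclude; stop.
Optimal diet: large insects, voles — 2 of 5 types.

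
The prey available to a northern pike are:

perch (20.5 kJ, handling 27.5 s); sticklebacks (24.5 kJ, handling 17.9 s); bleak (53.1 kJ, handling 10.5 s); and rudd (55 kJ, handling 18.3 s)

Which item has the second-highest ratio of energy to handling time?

rudd

Profitability E/h (kJ/s): perch = 20.5/27.5 = 0.745, sticklebacks = 24.5/17.9 = 1.37, bleak = 53.1/10.5 = 5.06, rudd = 55/18.3 = 3.01.
Ranked: bleak > rudd > sticklebacks > perch.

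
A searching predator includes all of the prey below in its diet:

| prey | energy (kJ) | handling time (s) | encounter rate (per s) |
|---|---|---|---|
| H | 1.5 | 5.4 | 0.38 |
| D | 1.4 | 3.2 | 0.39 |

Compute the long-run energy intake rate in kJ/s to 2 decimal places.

R = Σλ_iE_i / (1 + Σλ_ih_i)
Numerator: 0.38×1.5 + 0.39×1.4 = 1.116
Denominator: 1 + 0.38×5.4 + 0.39×3.2 = 4.3
R = 1.116/4.3 = 0.2595 kJ/s

0.26 kJ/s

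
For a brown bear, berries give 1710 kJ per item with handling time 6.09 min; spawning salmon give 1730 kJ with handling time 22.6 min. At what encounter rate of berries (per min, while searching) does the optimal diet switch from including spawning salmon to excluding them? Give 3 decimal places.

Drop spawning salmon once their profitability E₂/h₂ falls below the rate achievable on berries alone: E₂/h₂ = λE₁/(1 + λh₁).
Solve for λ: λE₁h₂ = E₂(1 + λh₁) → λ(E₁h₂ − E₂h₁) = E₂ → λ = E₂/(E₁h₂ − E₂h₁).
λ = 1730/(1710×22.6 − 1730×6.09) = 1730/2.811e+04 = 0.06154 per min.

0.062 per min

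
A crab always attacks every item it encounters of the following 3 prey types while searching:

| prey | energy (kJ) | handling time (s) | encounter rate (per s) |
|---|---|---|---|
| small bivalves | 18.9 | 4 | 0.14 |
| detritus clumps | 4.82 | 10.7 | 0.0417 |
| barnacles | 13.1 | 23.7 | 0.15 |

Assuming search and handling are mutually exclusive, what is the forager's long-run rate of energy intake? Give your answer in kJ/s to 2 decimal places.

0.87 kJ/s

R = Σλ_iE_i / (1 + Σλ_ih_i)
Numerator: 0.14×18.9 + 0.0417×4.82 + 0.15×13.1 = 4.812
Denominator: 1 + 0.14×4 + 0.0417×10.7 + 0.15×23.7 = 5.561
R = 4.812/5.561 = 0.8653 kJ/s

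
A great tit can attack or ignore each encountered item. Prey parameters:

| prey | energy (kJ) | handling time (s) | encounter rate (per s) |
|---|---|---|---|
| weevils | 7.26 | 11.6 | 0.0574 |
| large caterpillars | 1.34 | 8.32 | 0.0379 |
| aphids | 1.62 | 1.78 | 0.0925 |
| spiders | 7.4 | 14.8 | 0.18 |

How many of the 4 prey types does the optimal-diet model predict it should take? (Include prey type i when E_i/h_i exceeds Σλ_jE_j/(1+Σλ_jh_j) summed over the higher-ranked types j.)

Rank by E/h (kJ/s): aphids 0.91, weevils 0.626, spiders 0.5, large caterpillars 0.161. Include each in turn until the next type's E/h falls below the running intake rate.
Rate on top 1: 0.1287. weevils: 0.626 > 0.1287 → include.
Rate on top 2: 0.3095. spiders: 0.5 > 0.3095 → include.
Rate on top 3: 0.4224. large caterpillars: 0.161 < 0.4224 → exclude; stop.
Optimal diet: aphids, weevils, spiders — 3 of 4 types.

3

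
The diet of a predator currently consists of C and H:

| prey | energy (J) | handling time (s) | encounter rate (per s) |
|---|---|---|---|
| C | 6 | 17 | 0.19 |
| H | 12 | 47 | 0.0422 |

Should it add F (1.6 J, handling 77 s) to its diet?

No

Intake rate on the current diet: R = (0.19×6 + 0.0422×12) / (1 + 0.19×17 + 0.0422×47) = 1.646/6.213 = 0.265 J/s.
F: E/h = 1.6/77 = 0.02078 J/s.
Since 0.02078 < R, time spent handling F is better spent searching.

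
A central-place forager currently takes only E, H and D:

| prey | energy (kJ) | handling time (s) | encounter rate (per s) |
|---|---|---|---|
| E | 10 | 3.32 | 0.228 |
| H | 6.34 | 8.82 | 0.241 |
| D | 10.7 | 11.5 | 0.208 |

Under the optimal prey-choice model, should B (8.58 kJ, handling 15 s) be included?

Current rate: (0.228×10 + 0.241×6.34 + 0.208×10.7)/(1 + 0.228×3.32 + 0.241×8.82 + 0.208×11.5) = 0.9616 kJ/s.
Profitability of B: 8.58/15 = 0.572 kJ/s.
0.572 < 0.9616, so adding B would lower the average — exclude it.

No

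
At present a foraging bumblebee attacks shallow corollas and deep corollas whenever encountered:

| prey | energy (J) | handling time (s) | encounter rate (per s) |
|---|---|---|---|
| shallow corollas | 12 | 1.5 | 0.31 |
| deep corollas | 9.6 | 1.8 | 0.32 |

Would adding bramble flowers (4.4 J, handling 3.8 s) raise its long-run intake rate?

Current rate: (0.31×12 + 0.32×9.6)/(1 + 0.31×1.5 + 0.32×1.8) = 3.328 J/s.
Profitability of bramble flowers: 4.4/3.8 = 1.158 J/s.
1.158 < 3.328, so adding bramble flowers would lower the average — exclude it.

No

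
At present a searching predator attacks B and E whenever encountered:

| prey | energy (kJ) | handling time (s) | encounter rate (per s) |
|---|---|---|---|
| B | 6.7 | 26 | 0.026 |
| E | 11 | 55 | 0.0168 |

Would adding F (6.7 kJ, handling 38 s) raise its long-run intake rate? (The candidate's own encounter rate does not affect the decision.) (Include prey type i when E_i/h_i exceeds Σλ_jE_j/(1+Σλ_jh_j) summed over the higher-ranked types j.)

Yes

Intake rate on the current diet: R = (0.026×6.7 + 0.0168×11) / (1 + 0.026×26 + 0.0168×55) = 0.359/2.6 = 0.1381 kJ/s.
Profitability of F: 6.7/38 = 0.1763 kJ/s.
Since 0.1763 > R, including F increases the long-run rate.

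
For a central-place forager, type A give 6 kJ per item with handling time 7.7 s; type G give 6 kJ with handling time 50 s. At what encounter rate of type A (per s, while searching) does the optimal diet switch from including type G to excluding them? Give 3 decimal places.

The zero-one rule: include type G iff E₂/h₂ > λE₁/(1+λh₁). Equality gives the switch point.
λE₁h₂ = E₂ + λE₂h₁ ⇒ λ = E₂/(E₁h₂ − E₂h₁) = 6/(300 − 46.2) = 0.02364 per s.

0.024 per s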